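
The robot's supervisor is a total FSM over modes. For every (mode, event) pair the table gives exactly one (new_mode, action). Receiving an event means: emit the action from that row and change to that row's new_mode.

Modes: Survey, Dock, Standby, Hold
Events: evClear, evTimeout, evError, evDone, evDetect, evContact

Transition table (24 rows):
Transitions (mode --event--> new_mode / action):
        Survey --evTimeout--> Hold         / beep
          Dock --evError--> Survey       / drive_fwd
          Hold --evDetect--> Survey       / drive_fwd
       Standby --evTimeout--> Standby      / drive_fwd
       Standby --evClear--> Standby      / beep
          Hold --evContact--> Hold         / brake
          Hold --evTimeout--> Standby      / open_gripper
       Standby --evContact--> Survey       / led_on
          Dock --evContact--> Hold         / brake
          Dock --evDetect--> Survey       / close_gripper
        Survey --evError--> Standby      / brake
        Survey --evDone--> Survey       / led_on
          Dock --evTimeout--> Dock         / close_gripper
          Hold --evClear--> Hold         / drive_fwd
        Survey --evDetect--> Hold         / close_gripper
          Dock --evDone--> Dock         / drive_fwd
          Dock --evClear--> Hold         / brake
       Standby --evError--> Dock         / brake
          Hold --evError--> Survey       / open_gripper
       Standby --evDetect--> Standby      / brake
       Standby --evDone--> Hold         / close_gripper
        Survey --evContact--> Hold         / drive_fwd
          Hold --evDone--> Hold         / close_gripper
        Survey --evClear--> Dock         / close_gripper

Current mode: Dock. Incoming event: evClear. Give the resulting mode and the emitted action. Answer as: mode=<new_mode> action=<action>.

current mode = Dock; filter table to that mode:
  (Dock, evError) → (Survey, drive_fwd)
  (Dock, evContact) → (Hold, brake)
  (Dock, evDetect) → (Survey, close_gripper)
  (Dock, evTimeout) → (Dock, close_gripper)
  (Dock, evDone) → (Dock, drive_fwd)
  (Dock, evClear) → (Hold, brake)  ← event matches
event = evClear selects (Hold, brake)

mode=Hold action=brake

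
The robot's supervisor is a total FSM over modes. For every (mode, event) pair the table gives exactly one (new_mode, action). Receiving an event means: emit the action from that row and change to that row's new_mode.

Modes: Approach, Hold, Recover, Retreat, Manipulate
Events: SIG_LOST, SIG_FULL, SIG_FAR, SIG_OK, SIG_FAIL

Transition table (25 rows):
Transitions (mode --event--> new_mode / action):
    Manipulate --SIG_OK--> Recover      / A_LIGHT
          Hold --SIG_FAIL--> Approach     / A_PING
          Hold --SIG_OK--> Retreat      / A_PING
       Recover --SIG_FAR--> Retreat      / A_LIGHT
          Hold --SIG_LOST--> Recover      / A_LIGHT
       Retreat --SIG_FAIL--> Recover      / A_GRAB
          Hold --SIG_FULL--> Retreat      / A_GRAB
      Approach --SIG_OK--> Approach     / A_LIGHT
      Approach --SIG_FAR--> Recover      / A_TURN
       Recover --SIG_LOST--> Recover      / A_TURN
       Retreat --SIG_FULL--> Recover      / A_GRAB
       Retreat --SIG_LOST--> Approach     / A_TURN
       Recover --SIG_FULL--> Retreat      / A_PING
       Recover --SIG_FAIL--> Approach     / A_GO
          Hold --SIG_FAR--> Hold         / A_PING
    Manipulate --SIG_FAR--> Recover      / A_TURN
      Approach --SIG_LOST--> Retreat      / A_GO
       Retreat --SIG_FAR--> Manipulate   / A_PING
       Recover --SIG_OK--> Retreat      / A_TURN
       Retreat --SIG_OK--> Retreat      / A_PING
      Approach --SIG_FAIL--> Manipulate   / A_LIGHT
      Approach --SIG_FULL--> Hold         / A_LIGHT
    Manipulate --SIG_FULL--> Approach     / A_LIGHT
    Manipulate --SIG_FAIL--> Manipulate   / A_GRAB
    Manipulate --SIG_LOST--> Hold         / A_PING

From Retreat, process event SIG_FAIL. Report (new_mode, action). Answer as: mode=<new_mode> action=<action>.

current mode = Retreat; filter table to that mode:
  (Retreat, SIG_FAIL) → (Recover, A_GRAB)  ← event matches
  (Retreat, SIG_FULL) → (Recover, A_GRAB)
  (Retreat, SIG_LOST) → (Approach, A_TURN)
  (Retreat, SIG_FAR) → (Manipulate, A_PING)
  (Retreat, SIG_OK) → (Retreat, A_PING)
event = SIG_FAIL selects (Recover, A_GRAB)

mode=Recover action=A_GRAB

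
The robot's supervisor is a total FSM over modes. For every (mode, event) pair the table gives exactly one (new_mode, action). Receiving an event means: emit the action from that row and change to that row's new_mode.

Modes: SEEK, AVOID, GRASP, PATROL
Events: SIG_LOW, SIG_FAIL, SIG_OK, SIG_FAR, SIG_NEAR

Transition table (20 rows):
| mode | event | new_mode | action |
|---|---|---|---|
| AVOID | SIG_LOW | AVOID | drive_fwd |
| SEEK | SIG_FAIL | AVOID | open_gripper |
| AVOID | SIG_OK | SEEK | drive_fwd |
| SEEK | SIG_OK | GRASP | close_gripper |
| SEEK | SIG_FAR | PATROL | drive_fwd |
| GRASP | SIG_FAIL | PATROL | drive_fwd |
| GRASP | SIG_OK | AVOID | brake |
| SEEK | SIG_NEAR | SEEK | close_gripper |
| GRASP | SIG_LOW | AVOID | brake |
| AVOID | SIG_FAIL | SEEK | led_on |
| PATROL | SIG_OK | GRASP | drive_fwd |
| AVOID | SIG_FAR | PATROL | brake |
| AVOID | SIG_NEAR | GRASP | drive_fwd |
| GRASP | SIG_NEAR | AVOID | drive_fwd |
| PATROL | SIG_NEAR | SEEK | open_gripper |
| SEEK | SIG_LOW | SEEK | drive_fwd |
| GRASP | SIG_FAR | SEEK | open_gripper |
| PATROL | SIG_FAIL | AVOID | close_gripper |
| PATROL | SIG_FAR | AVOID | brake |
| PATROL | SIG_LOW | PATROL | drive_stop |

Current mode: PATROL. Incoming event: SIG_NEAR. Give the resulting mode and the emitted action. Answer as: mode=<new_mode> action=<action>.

mode=SEEK action=open_gripper

current mode = PATROL; filter table to that mode:
  (PATROL, SIG_OK) → (GRASP, drive_fwd)
  (PATROL, SIG_NEAR) → (SEEK, open_gripper)  ← event matches
  (PATROL, SIG_FAIL) → (AVOID, close_gripper)
  (PATROL, SIG_FAR) → (AVOID, brake)
  (PATROL, SIG_LOW) → (PATROL, drive_stop)
event = SIG_NEAR selects (SEEK, open_gripper)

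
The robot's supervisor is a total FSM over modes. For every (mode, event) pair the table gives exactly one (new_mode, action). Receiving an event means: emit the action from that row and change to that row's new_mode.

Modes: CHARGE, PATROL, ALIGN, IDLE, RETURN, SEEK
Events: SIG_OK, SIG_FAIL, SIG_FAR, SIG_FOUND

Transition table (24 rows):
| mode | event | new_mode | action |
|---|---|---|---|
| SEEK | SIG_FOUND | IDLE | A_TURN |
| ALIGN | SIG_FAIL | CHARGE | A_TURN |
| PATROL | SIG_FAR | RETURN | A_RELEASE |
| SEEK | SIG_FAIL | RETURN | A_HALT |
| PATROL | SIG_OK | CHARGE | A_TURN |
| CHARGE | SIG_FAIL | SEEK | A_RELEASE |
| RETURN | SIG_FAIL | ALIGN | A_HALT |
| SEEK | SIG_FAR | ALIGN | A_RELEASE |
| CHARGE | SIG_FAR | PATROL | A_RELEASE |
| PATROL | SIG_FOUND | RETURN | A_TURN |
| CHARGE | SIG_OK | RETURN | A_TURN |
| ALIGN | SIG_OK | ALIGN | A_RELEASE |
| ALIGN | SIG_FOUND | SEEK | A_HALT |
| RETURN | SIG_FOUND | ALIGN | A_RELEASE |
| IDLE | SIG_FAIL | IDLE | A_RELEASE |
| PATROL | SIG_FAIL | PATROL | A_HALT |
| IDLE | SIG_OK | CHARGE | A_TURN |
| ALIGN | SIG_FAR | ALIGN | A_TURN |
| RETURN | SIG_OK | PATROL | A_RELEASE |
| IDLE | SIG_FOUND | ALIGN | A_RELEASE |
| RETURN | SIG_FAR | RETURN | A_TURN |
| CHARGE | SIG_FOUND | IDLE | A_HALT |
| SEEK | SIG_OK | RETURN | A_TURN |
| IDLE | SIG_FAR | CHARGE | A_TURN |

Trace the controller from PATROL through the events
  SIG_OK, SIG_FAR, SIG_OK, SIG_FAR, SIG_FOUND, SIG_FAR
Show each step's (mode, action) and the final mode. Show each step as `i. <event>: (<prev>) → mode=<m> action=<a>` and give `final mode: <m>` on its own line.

final mode: RETURN

1. SIG_OK: (PATROL) → mode=CHARGE action=A_TURN
2. SIG_FAR: (CHARGE) → mode=PATROL action=A_RELEASE
3. SIG_OK: (PATROL) → mode=CHARGE action=A_TURN
4. SIG_FAR: (CHARGE) → mode=PATROL action=A_RELEASE
5. SIG_FOUND: (PATROL) → mode=RETURN action=A_TURN
6. SIG_FAR: (RETURN) → mode=RETURN action=A_TURN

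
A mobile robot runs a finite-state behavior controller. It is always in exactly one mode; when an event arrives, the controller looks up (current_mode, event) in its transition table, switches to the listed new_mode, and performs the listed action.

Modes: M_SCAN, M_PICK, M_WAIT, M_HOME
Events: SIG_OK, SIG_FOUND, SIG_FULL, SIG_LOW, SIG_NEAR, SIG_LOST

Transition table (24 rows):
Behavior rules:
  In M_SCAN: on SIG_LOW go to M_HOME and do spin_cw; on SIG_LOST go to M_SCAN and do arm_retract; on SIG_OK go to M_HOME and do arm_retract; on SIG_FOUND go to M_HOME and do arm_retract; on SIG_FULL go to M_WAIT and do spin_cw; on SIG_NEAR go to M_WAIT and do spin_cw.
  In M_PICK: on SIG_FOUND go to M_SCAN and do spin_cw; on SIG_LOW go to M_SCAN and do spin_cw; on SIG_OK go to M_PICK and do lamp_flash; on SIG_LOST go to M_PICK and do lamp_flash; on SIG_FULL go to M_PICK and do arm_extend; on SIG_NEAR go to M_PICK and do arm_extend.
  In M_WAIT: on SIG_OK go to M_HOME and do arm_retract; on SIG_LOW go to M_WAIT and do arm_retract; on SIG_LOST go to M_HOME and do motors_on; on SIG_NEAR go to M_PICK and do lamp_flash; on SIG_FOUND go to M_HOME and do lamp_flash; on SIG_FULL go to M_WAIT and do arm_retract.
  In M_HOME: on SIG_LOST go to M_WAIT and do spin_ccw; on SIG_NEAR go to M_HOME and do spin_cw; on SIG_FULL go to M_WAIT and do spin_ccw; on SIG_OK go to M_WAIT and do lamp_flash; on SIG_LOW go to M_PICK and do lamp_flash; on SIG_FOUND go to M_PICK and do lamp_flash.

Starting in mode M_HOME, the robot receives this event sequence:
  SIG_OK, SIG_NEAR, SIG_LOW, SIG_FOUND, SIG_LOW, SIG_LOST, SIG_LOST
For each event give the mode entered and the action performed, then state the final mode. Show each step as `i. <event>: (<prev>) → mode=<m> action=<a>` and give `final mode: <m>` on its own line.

final mode: M_PICK

1. SIG_OK: (M_HOME) → mode=M_WAIT action=lamp_flash
2. SIG_NEAR: (M_WAIT) → mode=M_PICK action=lamp_flash
3. SIG_LOW: (M_PICK) → mode=M_SCAN action=spin_cw
4. SIG_FOUND: (M_SCAN) → mode=M_HOME action=arm_retract
5. SIG_LOW: (M_HOME) → mode=M_PICK action=lamp_flash
6. SIG_LOST: (M_PICK) → mode=M_PICK action=lamp_flash
7. SIG_LOST: (M_PICK) → mode=M_PICK action=lamp_flash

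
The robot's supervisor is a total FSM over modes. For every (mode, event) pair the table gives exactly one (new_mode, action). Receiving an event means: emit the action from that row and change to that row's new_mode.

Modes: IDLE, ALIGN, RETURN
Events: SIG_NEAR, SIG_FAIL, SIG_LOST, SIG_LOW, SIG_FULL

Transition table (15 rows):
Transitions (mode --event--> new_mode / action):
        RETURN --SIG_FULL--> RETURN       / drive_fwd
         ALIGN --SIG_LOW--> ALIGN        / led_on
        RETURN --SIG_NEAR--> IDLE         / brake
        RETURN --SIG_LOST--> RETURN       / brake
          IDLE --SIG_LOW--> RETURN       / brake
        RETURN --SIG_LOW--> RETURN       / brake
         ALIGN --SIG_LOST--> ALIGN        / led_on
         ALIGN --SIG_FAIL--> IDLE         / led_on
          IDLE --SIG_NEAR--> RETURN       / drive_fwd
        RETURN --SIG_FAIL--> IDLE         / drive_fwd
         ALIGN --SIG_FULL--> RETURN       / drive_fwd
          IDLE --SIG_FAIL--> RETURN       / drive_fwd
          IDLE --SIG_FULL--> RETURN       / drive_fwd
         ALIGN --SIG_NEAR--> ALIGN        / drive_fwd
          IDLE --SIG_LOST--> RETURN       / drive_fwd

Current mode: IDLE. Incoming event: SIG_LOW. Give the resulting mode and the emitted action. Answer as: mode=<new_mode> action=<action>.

current mode = IDLE; filter table to that mode:
  (IDLE, SIG_LOW) → (RETURN, brake)  ← event matches
  (IDLE, SIG_NEAR) → (RETURN, drive_fwd)
  (IDLE, SIG_FAIL) → (RETURN, drive_fwd)
  (IDLE, SIG_FULL) → (RETURN, drive_fwd)
  (IDLE, SIG_LOST) → (RETURN, drive_fwd)
event = SIG_LOW selects (RETURN, brake)

mode=RETURN action=brake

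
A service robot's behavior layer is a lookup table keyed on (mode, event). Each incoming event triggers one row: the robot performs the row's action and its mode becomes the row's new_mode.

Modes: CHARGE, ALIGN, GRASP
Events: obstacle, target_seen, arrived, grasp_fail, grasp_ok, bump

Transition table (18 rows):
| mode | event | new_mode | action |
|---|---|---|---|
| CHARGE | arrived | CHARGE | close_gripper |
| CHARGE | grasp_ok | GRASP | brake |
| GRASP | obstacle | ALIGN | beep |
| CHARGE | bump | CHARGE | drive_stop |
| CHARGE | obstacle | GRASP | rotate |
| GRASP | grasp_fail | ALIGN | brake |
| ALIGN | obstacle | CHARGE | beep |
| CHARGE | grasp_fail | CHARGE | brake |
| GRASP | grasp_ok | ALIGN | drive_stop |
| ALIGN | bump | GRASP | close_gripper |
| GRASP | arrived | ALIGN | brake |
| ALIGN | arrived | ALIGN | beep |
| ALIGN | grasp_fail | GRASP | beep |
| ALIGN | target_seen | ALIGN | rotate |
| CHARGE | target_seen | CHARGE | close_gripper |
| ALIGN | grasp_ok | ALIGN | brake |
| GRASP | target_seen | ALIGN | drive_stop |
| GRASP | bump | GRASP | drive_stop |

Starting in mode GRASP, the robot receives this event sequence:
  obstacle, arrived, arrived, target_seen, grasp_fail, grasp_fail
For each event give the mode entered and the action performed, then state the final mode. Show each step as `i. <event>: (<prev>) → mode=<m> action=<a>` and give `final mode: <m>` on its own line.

final mode: ALIGN

1. obstacle: (GRASP) → mode=ALIGN action=beep
2. arrived: (ALIGN) → mode=ALIGN action=beep
3. arrived: (ALIGN) → mode=ALIGN action=beep
4. target_seen: (ALIGN) → mode=ALIGN action=rotate
5. grasp_fail: (ALIGN) → mode=GRASP action=beep
6. grasp_fail: (GRASP) → mode=ALIGN action=brake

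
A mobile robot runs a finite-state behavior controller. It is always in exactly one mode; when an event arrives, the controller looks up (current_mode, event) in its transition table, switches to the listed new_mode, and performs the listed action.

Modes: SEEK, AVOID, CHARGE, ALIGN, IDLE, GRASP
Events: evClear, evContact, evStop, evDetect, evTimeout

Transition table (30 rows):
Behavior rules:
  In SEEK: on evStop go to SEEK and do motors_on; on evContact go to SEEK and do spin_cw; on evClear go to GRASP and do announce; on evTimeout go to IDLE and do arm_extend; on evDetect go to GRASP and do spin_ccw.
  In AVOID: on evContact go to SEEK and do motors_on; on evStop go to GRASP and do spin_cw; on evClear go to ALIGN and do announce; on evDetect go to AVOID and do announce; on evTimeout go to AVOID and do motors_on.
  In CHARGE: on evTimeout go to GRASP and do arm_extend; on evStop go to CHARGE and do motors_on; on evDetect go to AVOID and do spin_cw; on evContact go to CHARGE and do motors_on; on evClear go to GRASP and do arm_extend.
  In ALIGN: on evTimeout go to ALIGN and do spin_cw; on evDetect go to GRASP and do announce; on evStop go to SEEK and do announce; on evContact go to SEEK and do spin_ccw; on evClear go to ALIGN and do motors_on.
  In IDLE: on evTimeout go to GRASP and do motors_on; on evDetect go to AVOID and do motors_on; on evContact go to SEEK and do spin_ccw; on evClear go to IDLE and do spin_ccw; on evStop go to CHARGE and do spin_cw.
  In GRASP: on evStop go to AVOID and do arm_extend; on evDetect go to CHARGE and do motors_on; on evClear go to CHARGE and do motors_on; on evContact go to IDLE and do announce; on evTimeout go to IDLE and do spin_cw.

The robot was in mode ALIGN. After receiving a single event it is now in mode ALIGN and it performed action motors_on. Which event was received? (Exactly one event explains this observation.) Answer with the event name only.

evClear

try evClear: (ALIGN, evClear) → (ALIGN, motors_on)  ← matches
try evContact: (ALIGN, evContact) → (SEEK, spin_ccw)
try evStop: (ALIGN, evStop) → (SEEK, announce)
try evDetect: (ALIGN, evDetect) → (GRASP, announce)
try evTimeout: (ALIGN, evTimeout) → (ALIGN, spin_cw)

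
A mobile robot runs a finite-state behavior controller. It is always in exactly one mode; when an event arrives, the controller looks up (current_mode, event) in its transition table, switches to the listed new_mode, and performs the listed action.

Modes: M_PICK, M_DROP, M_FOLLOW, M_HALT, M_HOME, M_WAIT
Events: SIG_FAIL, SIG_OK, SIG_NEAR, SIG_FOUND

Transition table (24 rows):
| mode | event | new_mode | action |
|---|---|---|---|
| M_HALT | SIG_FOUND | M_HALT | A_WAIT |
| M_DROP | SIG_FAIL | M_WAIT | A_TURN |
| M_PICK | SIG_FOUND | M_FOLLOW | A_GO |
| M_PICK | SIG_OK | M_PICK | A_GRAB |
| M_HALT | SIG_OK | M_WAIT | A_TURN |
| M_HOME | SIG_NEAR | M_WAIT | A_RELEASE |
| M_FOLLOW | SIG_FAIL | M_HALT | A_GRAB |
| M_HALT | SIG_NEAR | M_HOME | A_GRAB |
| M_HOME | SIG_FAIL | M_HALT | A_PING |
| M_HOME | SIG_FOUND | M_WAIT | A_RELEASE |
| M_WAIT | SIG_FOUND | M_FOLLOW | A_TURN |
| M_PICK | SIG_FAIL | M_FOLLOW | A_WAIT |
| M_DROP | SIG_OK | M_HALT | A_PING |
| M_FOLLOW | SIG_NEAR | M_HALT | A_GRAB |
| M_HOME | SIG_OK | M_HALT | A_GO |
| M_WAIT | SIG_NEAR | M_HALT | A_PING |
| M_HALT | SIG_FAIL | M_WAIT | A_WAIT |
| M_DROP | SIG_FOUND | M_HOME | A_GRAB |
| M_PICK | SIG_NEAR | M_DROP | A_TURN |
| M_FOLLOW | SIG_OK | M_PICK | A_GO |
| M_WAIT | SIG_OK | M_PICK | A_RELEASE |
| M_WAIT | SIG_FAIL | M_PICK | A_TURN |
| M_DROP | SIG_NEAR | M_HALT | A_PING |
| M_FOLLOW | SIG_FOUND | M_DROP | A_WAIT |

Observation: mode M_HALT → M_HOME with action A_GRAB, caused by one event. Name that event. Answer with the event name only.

try SIG_FAIL: (M_HALT, SIG_FAIL) → (M_WAIT, A_WAIT)
try SIG_OK: (M_HALT, SIG_OK) → (M_WAIT, A_TURN)
try SIG_NEAR: (M_HALT, SIG_NEAR) → (M_HOME, A_GRAB)  ← matches
try SIG_FOUND: (M_HALT, SIG_FOUND) → (M_HALT, A_WAIT)

SIG_NEAR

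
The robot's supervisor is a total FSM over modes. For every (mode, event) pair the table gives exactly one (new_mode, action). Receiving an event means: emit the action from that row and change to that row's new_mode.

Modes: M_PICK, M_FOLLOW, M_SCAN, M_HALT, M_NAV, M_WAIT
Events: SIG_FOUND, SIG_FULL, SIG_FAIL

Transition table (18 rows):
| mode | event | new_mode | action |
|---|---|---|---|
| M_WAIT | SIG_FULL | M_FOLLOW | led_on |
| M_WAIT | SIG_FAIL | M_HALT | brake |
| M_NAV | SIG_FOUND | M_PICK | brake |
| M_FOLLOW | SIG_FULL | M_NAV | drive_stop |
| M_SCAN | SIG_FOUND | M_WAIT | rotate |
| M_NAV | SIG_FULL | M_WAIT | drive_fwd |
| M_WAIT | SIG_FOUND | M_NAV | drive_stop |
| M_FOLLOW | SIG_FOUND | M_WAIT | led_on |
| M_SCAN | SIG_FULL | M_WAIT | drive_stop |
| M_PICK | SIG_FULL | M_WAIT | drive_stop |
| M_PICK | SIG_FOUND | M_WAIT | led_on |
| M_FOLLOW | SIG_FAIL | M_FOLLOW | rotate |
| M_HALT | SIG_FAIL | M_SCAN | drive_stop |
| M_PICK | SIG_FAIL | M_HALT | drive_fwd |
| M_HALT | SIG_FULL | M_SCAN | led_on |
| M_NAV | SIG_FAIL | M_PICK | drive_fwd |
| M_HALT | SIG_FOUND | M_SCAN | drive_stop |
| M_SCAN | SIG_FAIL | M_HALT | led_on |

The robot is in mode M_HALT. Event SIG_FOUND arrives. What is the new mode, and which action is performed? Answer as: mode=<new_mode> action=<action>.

current mode = M_HALT; filter table to that mode:
  (M_HALT, SIG_FAIL) → (M_SCAN, drive_stop)
  (M_HALT, SIG_FULL) → (M_SCAN, led_on)
  (M_HALT, SIG_FOUND) → (M_SCAN, drive_stop)  ← event matches
event = SIG_FOUND selects (M_SCAN, drive_stop)

mode=M_SCAN action=drive_stop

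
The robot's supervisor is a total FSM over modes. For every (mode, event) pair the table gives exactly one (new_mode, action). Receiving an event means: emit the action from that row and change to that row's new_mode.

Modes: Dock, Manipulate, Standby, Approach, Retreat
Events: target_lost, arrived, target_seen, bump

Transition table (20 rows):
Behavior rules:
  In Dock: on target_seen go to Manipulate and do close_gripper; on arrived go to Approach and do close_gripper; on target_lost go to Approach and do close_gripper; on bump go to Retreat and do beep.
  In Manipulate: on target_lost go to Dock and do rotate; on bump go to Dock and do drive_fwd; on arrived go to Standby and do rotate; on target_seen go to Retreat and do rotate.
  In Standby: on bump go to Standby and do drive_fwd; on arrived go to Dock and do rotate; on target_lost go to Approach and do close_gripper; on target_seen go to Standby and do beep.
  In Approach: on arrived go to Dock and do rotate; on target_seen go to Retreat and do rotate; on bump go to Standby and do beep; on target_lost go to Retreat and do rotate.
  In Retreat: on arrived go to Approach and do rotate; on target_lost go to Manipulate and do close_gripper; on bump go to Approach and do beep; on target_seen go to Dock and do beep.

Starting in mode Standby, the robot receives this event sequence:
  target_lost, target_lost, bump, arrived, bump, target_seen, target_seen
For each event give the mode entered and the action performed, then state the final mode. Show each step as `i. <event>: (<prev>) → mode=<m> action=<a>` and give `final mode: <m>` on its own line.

final mode: Manipulate

1. target_lost: (Standby) → mode=Approach action=close_gripper
2. target_lost: (Approach) → mode=Retreat action=rotate
3. bump: (Retreat) → mode=Approach action=beep
4. arrived: (Approach) → mode=Dock action=rotate
5. bump: (Dock) → mode=Retreat action=beep
6. target_seen: (Retreat) → mode=Dock action=beep
7. target_seen: (Dock) → mode=Manipulate action=close_gripper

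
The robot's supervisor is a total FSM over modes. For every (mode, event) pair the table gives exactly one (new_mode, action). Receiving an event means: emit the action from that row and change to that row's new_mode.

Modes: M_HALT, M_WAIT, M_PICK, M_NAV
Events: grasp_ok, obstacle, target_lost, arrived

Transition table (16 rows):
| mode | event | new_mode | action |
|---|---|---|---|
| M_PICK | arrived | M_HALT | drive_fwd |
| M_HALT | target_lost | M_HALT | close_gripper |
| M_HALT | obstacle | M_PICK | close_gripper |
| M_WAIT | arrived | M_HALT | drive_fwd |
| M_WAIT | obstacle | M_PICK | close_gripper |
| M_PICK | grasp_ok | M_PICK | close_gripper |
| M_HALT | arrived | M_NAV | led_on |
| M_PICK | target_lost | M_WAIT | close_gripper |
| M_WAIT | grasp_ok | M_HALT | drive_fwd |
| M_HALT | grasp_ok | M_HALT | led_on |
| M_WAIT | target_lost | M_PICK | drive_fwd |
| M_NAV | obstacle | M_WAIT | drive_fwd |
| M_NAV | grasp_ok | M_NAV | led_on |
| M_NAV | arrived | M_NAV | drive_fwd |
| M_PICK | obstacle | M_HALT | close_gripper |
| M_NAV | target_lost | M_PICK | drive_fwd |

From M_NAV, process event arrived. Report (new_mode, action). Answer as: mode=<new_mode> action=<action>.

current mode = M_NAV; filter table to that mode:
  (M_NAV, obstacle) → (M_WAIT, drive_fwd)
  (M_NAV, grasp_ok) → (M_NAV, led_on)
  (M_NAV, arrived) → (M_NAV, drive_fwd)  ← event matches
  (M_NAV, target_lost) → (M_PICK, drive_fwd)
event = arrived selects (M_NAV, drive_fwd)

mode=M_NAV action=drive_fwd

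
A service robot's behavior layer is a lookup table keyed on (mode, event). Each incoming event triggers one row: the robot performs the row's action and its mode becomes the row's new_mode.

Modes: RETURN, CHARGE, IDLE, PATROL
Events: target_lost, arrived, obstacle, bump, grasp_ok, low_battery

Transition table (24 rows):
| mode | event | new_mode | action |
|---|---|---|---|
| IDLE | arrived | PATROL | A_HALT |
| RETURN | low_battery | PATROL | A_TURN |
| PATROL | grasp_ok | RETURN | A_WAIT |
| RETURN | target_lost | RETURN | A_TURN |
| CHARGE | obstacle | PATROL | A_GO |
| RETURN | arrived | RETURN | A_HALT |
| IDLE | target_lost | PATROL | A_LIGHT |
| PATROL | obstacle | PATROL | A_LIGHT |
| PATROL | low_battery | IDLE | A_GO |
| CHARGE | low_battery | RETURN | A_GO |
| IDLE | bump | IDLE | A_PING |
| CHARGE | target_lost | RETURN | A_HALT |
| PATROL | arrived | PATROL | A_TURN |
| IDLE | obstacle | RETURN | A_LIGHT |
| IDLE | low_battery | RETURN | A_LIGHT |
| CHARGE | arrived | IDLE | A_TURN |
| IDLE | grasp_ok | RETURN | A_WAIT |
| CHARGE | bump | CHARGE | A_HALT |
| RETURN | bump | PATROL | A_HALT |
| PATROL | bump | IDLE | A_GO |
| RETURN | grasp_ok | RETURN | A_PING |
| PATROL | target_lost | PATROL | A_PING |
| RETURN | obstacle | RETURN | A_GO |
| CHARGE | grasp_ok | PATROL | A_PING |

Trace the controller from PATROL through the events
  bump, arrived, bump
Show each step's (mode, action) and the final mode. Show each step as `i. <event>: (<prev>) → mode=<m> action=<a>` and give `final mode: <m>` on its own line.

final mode: IDLE

1. bump: (PATROL) → mode=IDLE action=A_GO
2. arrived: (IDLE) → mode=PATROL action=A_HALT
3. bump: (PATROL) → mode=IDLE action=A_GO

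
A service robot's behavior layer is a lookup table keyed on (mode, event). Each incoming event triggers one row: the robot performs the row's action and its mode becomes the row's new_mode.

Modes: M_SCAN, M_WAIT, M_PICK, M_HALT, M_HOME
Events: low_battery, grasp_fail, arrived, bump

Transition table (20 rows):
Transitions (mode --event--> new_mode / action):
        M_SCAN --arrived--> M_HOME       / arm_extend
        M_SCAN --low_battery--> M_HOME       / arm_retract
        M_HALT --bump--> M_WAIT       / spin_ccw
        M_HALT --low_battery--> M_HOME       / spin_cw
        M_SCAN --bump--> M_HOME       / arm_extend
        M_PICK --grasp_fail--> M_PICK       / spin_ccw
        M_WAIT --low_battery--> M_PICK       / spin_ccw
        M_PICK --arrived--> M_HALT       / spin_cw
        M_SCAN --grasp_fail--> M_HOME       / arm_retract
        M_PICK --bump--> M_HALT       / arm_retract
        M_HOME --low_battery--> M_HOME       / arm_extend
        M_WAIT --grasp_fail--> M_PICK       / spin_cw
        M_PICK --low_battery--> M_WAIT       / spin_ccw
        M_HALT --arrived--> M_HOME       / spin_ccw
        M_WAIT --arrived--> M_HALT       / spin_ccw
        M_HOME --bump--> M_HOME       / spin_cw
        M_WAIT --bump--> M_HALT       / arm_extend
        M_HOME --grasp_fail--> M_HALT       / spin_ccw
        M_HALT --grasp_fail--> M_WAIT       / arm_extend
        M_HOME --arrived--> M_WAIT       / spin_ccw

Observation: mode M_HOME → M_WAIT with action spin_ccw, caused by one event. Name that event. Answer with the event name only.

try low_battery: (M_HOME, low_battery) → (M_HOME, arm_extend)
try grasp_fail: (M_HOME, grasp_fail) → (M_HALT, spin_ccw)
try arrived: (M_HOME, arrived) → (M_WAIT, spin_ccw)  ← matches
try bump: (M_HOME, bump) → (M_HOME, spin_cw)

arrived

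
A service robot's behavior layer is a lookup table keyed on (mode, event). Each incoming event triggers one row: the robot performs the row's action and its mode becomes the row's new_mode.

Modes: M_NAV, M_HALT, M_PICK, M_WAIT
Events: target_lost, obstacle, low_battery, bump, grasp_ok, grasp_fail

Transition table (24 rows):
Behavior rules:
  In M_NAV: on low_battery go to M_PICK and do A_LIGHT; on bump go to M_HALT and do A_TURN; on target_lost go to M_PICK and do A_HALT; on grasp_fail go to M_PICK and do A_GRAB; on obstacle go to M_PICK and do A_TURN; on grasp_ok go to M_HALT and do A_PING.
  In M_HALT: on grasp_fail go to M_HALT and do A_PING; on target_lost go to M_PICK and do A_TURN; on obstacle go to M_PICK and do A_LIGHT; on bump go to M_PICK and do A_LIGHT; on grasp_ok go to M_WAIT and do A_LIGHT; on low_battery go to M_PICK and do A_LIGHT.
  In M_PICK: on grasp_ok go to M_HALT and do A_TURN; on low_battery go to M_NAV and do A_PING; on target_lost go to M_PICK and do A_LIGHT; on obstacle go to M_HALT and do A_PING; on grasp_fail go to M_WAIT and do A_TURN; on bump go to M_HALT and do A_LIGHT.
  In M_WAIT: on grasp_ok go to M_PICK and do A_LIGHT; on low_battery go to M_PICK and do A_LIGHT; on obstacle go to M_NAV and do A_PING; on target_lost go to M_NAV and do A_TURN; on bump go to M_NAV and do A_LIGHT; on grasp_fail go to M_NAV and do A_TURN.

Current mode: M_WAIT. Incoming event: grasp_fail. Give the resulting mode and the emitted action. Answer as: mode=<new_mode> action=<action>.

current mode = M_WAIT; filter table to that mode:
  (M_WAIT, grasp_ok) → (M_PICK, A_LIGHT)
  (M_WAIT, low_battery) → (M_PICK, A_LIGHT)
  (M_WAIT, obstacle) → (M_NAV, A_PING)
  (M_WAIT, target_lost) → (M_NAV, A_TURN)
  (M_WAIT, bump) → (M_NAV, A_LIGHT)
  (M_WAIT, grasp_fail) → (M_NAV, A_TURN)  ← event matches
event = grasp_fail selects (M_NAV, A_TURN)

mode=M_NAV action=A_TURN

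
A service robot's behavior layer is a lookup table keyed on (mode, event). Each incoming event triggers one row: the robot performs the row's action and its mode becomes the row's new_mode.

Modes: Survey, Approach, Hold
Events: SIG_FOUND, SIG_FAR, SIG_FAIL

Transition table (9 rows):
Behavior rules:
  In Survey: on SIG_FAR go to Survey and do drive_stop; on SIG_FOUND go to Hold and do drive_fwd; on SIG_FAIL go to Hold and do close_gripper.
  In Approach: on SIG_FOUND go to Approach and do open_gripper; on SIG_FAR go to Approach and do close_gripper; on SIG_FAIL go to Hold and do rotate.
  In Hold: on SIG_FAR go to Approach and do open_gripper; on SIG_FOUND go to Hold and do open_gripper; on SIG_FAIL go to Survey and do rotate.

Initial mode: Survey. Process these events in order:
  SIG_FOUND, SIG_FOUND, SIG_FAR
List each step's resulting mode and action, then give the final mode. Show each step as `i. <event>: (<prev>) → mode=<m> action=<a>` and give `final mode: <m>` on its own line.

final mode: Approach

1. SIG_FOUND: (Survey) → mode=Hold action=drive_fwd
2. SIG_FOUND: (Hold) → mode=Hold action=open_gripper
3. SIG_FAR: (Hold) → mode=Approach action=open_gripper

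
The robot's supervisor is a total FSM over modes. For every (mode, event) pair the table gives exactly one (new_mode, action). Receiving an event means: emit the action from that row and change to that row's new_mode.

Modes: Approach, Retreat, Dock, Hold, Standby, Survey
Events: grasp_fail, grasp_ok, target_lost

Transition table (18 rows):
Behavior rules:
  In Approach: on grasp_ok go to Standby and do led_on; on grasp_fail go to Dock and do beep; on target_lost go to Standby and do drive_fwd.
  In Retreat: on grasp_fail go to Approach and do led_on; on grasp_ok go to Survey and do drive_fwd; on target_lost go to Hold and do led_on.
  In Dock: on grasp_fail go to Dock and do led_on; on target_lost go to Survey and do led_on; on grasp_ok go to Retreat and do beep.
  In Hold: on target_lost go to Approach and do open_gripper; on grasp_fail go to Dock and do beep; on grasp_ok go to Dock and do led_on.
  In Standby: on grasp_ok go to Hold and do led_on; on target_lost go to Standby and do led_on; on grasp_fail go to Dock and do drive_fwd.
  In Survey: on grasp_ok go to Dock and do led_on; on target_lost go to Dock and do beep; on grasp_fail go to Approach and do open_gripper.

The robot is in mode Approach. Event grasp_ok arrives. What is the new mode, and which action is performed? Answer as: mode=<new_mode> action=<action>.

current mode = Approach; filter table to that mode:
  (Approach, grasp_ok) → (Standby, led_on)  ← event matches
  (Approach, grasp_fail) → (Dock, beep)
  (Approach, target_lost) → (Standby, drive_fwd)
event = grasp_ok selects (Standby, led_on)

mode=Standby action=led_on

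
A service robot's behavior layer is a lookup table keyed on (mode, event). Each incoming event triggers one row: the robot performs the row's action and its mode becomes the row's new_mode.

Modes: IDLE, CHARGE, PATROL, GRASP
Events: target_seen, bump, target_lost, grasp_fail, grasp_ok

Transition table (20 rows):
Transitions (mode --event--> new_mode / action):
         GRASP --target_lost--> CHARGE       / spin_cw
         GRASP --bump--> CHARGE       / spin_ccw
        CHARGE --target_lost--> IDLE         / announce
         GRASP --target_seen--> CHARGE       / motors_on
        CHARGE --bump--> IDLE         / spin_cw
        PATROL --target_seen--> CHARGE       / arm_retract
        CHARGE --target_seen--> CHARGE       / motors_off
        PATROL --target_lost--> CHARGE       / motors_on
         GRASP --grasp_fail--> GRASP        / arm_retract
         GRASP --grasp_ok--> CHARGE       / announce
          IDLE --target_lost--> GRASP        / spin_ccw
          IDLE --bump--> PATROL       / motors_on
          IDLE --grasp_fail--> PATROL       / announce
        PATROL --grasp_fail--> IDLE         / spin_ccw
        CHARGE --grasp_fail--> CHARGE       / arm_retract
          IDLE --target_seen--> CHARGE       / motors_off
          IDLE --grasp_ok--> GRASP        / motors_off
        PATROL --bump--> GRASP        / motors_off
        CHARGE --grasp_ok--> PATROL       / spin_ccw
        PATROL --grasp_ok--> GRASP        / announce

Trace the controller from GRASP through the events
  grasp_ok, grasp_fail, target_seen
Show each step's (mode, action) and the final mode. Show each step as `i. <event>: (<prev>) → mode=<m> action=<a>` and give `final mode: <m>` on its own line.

final mode: CHARGE

1. grasp_ok: (GRASP) → mode=CHARGE action=announce
2. grasp_fail: (CHARGE) → mode=CHARGE action=arm_retract
3. target_seen: (CHARGE) → mode=CHARGE action=motors_off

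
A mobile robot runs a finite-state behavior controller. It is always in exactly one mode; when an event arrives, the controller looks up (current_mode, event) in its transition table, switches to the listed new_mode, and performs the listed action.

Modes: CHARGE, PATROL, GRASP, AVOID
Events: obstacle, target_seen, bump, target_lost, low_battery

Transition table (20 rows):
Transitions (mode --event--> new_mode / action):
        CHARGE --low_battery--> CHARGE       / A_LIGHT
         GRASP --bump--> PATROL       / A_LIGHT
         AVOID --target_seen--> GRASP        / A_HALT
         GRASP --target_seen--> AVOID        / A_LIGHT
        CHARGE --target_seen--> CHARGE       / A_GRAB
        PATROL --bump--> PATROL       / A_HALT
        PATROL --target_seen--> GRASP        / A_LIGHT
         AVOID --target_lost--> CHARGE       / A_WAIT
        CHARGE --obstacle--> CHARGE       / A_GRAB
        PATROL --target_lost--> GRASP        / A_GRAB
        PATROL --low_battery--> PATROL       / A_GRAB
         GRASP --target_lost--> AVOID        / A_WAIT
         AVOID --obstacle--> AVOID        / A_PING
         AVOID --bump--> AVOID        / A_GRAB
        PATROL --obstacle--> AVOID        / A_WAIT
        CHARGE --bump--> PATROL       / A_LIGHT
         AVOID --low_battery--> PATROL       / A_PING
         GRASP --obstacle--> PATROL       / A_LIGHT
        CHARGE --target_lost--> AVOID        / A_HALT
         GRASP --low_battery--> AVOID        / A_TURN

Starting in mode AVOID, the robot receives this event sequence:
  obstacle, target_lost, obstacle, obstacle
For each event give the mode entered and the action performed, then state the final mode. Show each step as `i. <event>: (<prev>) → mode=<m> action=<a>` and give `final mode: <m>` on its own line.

final mode: CHARGE

1. obstacle: (AVOID) → mode=AVOID action=A_PING
2. target_lost: (AVOID) → mode=CHARGE action=A_WAIT
3. obstacle: (CHARGE) → mode=CHARGE action=A_GRAB
4. obstacle: (CHARGE) → mode=CHARGE action=A_GRAB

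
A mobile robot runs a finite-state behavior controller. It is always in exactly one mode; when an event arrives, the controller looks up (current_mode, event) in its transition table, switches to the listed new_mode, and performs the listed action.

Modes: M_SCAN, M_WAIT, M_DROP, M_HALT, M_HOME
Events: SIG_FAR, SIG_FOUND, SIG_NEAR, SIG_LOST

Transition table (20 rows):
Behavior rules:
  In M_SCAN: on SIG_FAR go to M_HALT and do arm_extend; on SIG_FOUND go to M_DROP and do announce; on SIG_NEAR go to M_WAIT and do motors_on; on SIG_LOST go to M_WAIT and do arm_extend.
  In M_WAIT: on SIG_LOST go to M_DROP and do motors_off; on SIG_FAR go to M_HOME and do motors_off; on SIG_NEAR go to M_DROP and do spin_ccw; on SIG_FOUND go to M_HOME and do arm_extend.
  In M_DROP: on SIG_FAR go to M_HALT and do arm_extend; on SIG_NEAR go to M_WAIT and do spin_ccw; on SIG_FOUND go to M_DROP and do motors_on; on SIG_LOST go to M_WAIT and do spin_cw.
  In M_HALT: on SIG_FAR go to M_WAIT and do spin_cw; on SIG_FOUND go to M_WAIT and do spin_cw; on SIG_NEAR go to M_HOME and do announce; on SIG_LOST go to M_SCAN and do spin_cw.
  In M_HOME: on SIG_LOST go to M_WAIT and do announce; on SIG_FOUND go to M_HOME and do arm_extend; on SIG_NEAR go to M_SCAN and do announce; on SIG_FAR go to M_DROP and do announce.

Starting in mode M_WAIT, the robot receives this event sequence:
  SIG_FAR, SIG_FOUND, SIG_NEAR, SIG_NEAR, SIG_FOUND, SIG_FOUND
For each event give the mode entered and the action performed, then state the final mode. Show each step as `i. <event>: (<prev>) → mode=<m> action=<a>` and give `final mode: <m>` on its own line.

1. SIG_FAR: (M_WAIT) → mode=M_HOME action=motors_off
2. SIG_FOUND: (M_HOME) → mode=M_HOME action=arm_extend
3. SIG_NEAR: (M_HOME) → mode=M_SCAN action=announce
4. SIG_NEAR: (M_SCAN) → mode=M_WAIT action=motors_on
5. SIG_FOUND: (M_WAIT) → mode=M_HOME action=arm_extend
6. SIG_FOUND: (M_HOME) → mode=M_HOME action=arm_extend

final mode: M_HOME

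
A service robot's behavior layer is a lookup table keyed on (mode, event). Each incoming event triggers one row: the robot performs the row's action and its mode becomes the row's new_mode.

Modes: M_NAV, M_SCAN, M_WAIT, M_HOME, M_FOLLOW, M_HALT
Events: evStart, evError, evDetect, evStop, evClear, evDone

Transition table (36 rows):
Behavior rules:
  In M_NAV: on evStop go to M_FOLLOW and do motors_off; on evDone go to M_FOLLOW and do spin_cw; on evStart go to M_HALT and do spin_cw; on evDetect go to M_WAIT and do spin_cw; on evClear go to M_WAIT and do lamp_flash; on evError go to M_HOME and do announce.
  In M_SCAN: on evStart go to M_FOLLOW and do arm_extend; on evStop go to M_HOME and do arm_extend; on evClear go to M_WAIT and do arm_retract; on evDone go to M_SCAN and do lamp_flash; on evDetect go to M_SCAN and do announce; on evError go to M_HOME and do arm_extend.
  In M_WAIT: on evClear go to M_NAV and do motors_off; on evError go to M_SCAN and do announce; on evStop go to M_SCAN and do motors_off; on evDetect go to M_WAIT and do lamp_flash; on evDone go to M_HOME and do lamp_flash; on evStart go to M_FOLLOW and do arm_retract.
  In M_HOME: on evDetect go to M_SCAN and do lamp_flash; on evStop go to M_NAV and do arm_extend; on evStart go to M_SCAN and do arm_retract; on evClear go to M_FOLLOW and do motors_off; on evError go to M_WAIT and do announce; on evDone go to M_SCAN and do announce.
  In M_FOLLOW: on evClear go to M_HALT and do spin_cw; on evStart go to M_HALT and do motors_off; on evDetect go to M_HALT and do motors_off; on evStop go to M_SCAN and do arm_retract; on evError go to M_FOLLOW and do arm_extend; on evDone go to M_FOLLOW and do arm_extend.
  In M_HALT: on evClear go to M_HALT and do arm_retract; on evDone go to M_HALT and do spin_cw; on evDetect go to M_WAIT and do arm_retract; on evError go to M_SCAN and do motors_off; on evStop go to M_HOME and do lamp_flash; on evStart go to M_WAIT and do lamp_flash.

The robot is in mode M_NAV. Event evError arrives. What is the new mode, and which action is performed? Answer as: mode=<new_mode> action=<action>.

mode=M_HOME action=announce

current mode = M_NAV; filter table to that mode:
  (M_NAV, evStop) → (M_FOLLOW, motors_off)
  (M_NAV, evDone) → (M_FOLLOW, spin_cw)
  (M_NAV, evStart) → (M_HALT, spin_cw)
  (M_NAV, evDetect) → (M_WAIT, spin_cw)
  (M_NAV, evClear) → (M_WAIT, lamp_flash)
  (M_NAV, evError) → (M_HOME, announce)  ← event matches
event = evError selects (M_HOME, announce)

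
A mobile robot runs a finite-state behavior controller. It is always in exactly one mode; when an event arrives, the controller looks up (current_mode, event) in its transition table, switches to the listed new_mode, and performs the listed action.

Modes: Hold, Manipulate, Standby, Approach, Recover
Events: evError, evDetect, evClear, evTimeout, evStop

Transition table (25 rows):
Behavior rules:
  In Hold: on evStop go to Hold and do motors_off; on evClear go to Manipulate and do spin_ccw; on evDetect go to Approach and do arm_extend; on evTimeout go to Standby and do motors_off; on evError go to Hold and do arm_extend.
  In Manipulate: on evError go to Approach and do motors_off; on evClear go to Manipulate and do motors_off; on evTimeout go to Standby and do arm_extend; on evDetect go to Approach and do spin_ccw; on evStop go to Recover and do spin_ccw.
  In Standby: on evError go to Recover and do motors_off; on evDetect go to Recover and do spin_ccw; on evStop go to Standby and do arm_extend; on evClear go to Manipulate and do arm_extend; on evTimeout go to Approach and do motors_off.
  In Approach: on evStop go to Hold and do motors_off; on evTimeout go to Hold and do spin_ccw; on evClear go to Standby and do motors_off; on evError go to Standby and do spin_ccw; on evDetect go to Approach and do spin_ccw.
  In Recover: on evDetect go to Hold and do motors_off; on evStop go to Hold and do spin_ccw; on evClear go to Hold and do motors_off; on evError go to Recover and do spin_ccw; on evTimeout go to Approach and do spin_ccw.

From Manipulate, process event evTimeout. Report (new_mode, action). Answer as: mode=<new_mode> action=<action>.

mode=Standby action=arm_extend

current mode = Manipulate; filter table to that mode:
  (Manipulate, evError) → (Approach, motors_off)
  (Manipulate, evClear) → (Manipulate, motors_off)
  (Manipulate, evTimeout) → (Standby, arm_extend)  ← event matches
  (Manipulate, evDetect) → (Approach, spin_ccw)
  (Manipulate, evStop) → (Recover, spin_ccw)
event = evTimeout selects (Standby, arm_extend)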